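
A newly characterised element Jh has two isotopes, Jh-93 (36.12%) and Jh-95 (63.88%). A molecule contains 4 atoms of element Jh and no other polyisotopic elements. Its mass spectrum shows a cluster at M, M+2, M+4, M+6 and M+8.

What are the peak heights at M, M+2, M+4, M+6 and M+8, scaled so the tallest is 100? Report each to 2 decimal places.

Each Jh atom is independently Jh-93 (p = 0.3612) or Jh-95 (q = 0.6388); the cluster is the binomial expansion (p + q)^4.
P(M) = 0.3612^4 = 0.017021
P(M+2) = 4 × 0.3612^3 × 0.6388^1 = 0.120412
P(M+4) = 6 × 0.3612^2 × 0.6388^2 = 0.319431
P(M+6) = 4 × 0.3612^1 × 0.6388^3 = 0.376619
P(M+8) = 0.6388^4 = 0.166517
The M+6 peak is largest (0.376619); scaling to 100 gives 4.52 : 31.97 : 84.82 : 100.00 : 44.21.

4.52 : 31.97 : 84.82 : 100.00 : 44.21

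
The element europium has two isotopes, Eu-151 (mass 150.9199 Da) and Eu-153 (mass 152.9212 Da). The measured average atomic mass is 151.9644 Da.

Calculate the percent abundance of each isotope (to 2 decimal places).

Let x be the fractional abundance of Eu-151; then Eu-153 has abundance 1 − x.
150.9199·x + 152.9212·(1 − x) = 151.9644
(150.9199 − 152.9212)·x = 151.9644 − 152.9212
x = -0.9568 / -2.0013 = 0.47809 → 47.81% Eu-151, 52.19% Eu-153.

Eu-151: 47.81%, Eu-153: 52.19%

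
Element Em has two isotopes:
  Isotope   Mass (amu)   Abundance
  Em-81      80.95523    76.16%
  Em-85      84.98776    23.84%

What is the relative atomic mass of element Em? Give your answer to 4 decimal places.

81.9166 amu

Average mass = Σ (abundance × isotope mass) = 0.7616 × 80.95523 + 0.2384 × 84.98776
= 61.655503 + 20.261082 = 81.916585 amu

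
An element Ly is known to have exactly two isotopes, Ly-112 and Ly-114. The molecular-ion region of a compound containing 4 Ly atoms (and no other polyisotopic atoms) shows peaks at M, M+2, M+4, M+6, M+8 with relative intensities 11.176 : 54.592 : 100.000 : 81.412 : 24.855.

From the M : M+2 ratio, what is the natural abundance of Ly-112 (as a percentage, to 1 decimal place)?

45.0%

Write p for the Ly-112 fraction. I(M+2)/I(M) = [C(4,1)·p^3·(1−p)] / p^4 = 4·(1−p)/p = 54.592/11.176 = 4.8848
(1−p)/p = 4.8848/4 = 1.2212  ⇒  p = 1/(1 + 1.2212) = 0.4502
Ly-112: 45.0%, Ly-114: 55.0%.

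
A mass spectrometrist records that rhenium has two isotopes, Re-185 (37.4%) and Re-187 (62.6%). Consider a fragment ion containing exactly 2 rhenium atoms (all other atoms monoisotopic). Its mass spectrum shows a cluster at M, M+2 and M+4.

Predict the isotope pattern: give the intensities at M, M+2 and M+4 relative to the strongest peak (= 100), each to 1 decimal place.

The 2 Re atoms are independent, so intensities follow the terms of (0.374 + 0.626)^2.
P(M) = 0.374^2 = 0.139876
P(M+2) = 2 × 0.374^1 × 0.626^1 = 0.468248
P(M+4) = 0.626^2 = 0.391876
The M+2 peak is largest (0.468248); scaling to 100 gives 29.9 : 100.0 : 83.7.

29.9 : 100.0 : 83.7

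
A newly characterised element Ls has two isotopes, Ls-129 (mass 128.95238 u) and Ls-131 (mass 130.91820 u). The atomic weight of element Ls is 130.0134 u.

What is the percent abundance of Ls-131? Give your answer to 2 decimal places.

53.97%

Writing the weighted mean with unknown fraction x of Ls-129:
128.95238·x + 130.91820·(1 − x) = 130.0134
(128.95238 − 130.91820)·x = 130.0134 − 130.91820
x = -0.90480 / -1.96582 = 0.46027 → 46.03% Ls-129, 53.97% Ls-131.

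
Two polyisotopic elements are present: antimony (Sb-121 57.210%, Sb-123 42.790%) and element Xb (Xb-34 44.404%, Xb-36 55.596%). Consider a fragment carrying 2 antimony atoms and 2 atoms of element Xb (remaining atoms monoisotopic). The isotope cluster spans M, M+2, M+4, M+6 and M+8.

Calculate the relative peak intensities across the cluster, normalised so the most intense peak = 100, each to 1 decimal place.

Antimony pattern (n=2): 0.32729841 : 0.48960318 : 0.18309841
Element Xb pattern (n=2): 0.19717152 : 0.49373696 : 0.30909152
Convolve the two distributions (both contribute in 2-u steps):
  M: 0.32729841×0.19717152 = 0.064534
  M+2: 0.32729841×0.49373696 + 0.48960318×0.19717152 = 0.258135
  M+4: 0.32729841×0.30909152 + 0.48960318×0.49373696 + 0.18309841×0.19717152 = 0.379002
  M+6: 0.48960318×0.30909152 + 0.18309841×0.49373696 = 0.241735
  M+8: 0.18309841×0.30909152 = 0.056594
Scale to base peak (0.379002) = 100: 17.0 : 68.1 : 100.0 : 63.8 : 14.9

17.0 : 68.1 : 100.0 : 63.8 : 14.9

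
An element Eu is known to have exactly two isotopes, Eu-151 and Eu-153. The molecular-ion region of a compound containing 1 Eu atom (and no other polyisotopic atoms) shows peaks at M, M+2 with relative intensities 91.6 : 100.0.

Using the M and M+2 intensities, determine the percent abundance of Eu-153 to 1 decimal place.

52.2%

Let p = fractional abundance of Eu-151. I(M+2)/I(M) = [C(1,1)·p^0·(1−p)] / p^1 = 1·(1−p)/p = 100.0/91.6 = 1.0917
(1−p)/p = 1.0917/1 = 1.0917  ⇒  p = 1/(1 + 1.0917) = 0.4781
Eu-151: 47.8%, Eu-153: 52.2%.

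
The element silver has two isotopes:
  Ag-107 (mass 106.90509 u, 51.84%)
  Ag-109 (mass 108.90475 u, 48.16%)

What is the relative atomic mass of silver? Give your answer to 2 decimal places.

Ar = Σ fᵢ·mᵢ = 0.5184 × 106.90509 + 0.4816 × 108.90475
= 55.419599 + 52.448528 = 107.868127 u

107.87 u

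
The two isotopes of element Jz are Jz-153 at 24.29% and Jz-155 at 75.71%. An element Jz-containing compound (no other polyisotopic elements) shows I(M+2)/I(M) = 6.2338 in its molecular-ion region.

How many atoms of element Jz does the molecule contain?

For n independent Jz atoms, I(M+2)/I(M) = n · (abundance Jz-155) / (abundance Jz-153) = n · 0.7571/0.2429.
n = 6.2338 × 0.2429/0.7571 = 2.00 ≈ 2

2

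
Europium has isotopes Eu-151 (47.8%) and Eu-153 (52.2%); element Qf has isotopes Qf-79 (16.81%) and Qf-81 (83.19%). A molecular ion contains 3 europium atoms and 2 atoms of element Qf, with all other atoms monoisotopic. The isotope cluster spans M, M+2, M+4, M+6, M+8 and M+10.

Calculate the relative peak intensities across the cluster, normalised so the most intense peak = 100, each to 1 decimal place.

Europium pattern (n=3): 0.10921535 : 0.35780594 : 0.39074206 : 0.14223665
Element Qf pattern (n=2): 0.02825761 : 0.27968478 : 0.69205761
Convolve the two distributions (both contribute in 2-u steps):
  M: 0.10921535×0.02825761 = 0.003086
  M+2: 0.10921535×0.27968478 + 0.35780594×0.02825761 = 0.040657
  M+4: 0.10921535×0.69205761 + 0.35780594×0.27968478 + 0.39074206×0.02825761 = 0.186698
  M+6: 0.35780594×0.69205761 + 0.39074206×0.27968478 + 0.14223665×0.02825761 = 0.360926
  M+8: 0.39074206×0.69205761 + 0.14223665×0.27968478 = 0.310197
  M+10: 0.14223665×0.69205761 = 0.098436
Scale to base peak (0.360926) = 100: 0.9 : 11.3 : 51.7 : 100.0 : 85.9 : 27.3

0.9 : 11.3 : 51.7 : 100.0 : 85.9 : 27.3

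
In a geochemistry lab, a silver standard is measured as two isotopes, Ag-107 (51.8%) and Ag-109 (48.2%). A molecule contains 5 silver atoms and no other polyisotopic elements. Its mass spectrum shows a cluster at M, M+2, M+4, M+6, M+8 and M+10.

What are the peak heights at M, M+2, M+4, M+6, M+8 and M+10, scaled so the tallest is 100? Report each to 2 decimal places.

11.55 : 53.73 : 100.00 : 93.05 : 43.29 : 8.06

Expanding (0.518 + 0.482)^5:
P(M) = 0.518^5 = 0.037295
P(M+2) = 5 × 0.518^4 × 0.482^1 = 0.173515
P(M+4) = 10 × 0.518^3 × 0.482^2 = 0.322911
P(M+6) = 10 × 0.518^2 × 0.482^3 = 0.300470
P(M+8) = 5 × 0.518^1 × 0.482^4 = 0.139794
P(M+10) = 0.482^5 = 0.026016
The M+4 peak is largest (0.322911); scaling to 100 gives 11.55 : 53.73 : 100.00 : 93.05 : 43.29 : 8.06.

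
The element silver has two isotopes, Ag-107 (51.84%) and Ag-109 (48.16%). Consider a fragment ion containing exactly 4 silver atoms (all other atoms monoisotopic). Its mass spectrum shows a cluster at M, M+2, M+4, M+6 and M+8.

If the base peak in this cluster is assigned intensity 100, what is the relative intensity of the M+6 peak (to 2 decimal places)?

61.93

(0.5184 + 0.4816)^4 gives M 0.0722, M+2 0.2684, M+4 0.3740, M+6 0.2316, M+8 0.0538; the largest is M+4.
P(M+4) = C(4,2) × 0.5184^2 × 0.4816^2 = 6 × 0.26873856 × 0.23193856 = 0.373985 (base)
P(M+6) = C(4,3) × 0.5184^1 × 0.4816^3 = 4 × 0.5184 × 0.11170161 = 0.231624
Relative intensity = 0.231624 / 0.373985 × 100 = 61.93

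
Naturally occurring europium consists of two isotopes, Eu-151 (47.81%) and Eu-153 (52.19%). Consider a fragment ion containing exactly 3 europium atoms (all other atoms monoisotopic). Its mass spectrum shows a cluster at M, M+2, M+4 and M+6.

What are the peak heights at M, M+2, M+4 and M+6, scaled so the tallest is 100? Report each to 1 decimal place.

28.0 : 91.6 : 100.0 : 36.4

Expanding (0.4781 + 0.5219)^3:
P(M) = 0.4781^3 = 0.109284
P(M+2) = 3 × 0.4781^2 × 0.5219^1 = 0.357887
P(M+4) = 3 × 0.4781^1 × 0.5219^2 = 0.390674
P(M+6) = 0.5219^3 = 0.142155
The M+4 peak is largest (0.390674); scaling to 100 gives 28.0 : 91.6 : 100.0 : 36.4.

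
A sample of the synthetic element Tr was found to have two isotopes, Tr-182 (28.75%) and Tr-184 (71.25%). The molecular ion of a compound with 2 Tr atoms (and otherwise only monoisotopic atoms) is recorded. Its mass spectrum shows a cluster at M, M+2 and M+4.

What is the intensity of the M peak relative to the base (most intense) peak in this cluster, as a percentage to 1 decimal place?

Term probabilities: M 0.0827, M+2 0.4097, M+4 0.5077. Base peak = M+4.
P(M+4) = C(2,2) × 0.2875^0 × 0.7125^2 = 1 × 1.0000 × 0.50765625 = 0.507656 (base)
P(M) = C(2,0) × 0.2875^2 × 0.7125^0 = 1 × 0.08265625 × 1.0000 = 0.082656
Relative intensity = 0.082656 / 0.507656 × 100 = 16.3

16.3%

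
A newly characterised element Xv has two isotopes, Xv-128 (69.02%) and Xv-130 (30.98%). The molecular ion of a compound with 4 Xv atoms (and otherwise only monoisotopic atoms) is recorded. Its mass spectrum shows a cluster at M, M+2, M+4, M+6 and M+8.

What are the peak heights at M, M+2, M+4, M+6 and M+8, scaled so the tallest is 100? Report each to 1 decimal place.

Expanding (0.6902 + 0.3098)^4:
P(M) = 0.6902^4 = 0.226934
P(M+2) = 4 × 0.6902^3 × 0.3098^1 = 0.407442
P(M+4) = 6 × 0.6902^2 × 0.3098^2 = 0.274324
P(M+6) = 4 × 0.6902^1 × 0.3098^3 = 0.082088
P(M+8) = 0.3098^4 = 0.009211
The M+2 peak is largest (0.407442); scaling to 100 gives 55.7 : 100.0 : 67.3 : 20.1 : 2.3.

55.7 : 100.0 : 67.3 : 20.1 : 2.3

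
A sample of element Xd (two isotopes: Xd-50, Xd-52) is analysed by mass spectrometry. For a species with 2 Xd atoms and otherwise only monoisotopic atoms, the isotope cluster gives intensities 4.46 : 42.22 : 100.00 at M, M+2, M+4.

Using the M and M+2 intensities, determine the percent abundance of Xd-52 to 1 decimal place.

Write p for the Xd-50 fraction. I(M+2)/I(M) = [C(2,1)·p^1·(1−p)] / p^2 = 2·(1−p)/p = 42.22/4.46 = 9.4664
(1−p)/p = 9.4664/2 = 4.7332  ⇒  p = 1/(1 + 4.7332) = 0.1744
Xd-50: 17.4%, Xd-52: 82.6%.

82.6%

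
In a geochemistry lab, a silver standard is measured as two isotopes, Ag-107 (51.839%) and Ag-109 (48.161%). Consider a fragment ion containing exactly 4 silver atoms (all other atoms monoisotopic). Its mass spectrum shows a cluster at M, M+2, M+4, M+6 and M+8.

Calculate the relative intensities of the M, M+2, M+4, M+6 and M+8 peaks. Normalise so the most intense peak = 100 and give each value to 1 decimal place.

Expanding (0.51839 + 0.48161)^4:
P(M) = 0.51839^4 = 0.072215
P(M+2) = 4 × 0.51839^3 × 0.48161^1 = 0.268365
P(M+4) = 6 × 0.51839^2 × 0.48161^2 = 0.373986
P(M+6) = 4 × 0.51839^1 × 0.48161^3 = 0.231634
P(M+8) = 0.48161^4 = 0.053800
The M+4 peak is largest (0.373986); scaling to 100 gives 19.3 : 71.8 : 100.0 : 61.9 : 14.4.

19.3 : 71.8 : 100.0 : 61.9 : 14.4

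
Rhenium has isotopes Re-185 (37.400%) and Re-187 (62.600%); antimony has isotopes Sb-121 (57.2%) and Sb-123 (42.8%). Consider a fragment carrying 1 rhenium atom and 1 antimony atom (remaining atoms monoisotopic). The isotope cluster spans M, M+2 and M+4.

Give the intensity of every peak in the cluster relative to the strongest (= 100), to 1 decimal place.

Rhenium pattern (n=1): 0.3740 : 0.6260
Antimony pattern (n=1): 0.5720 : 0.4280
Convolve the two distributions (both contribute in 2-u steps):
  M: 0.3740×0.5720 = 0.213928
  M+2: 0.3740×0.4280 + 0.6260×0.5720 = 0.518144
  M+4: 0.6260×0.4280 = 0.267928
Scale to base peak (0.518144) = 100: 41.3 : 100.0 : 51.7

41.3 : 100.0 : 51.7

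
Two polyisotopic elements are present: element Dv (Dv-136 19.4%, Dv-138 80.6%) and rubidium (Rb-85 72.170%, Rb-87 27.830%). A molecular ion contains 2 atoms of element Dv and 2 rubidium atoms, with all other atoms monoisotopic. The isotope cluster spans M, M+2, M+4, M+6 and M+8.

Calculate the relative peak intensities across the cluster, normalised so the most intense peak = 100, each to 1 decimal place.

4.2 : 38.1 : 100.0 : 61.1 : 10.8

Element Dv pattern (n=2): 0.037636 : 0.312728 : 0.649636
Rubidium pattern (n=2): 0.52085089 : 0.40169822 : 0.07745089
Convolve the two distributions (both contribute in 2-u steps):
  M: 0.037636×0.52085089 = 0.019603
  M+2: 0.037636×0.40169822 + 0.312728×0.52085089 = 0.178003
  M+4: 0.037636×0.07745089 + 0.312728×0.40169822 + 0.649636×0.52085089 = 0.466901
  M+6: 0.312728×0.07745089 + 0.649636×0.40169822 = 0.285179
  M+8: 0.649636×0.07745089 = 0.050315
Scale to base peak (0.466901) = 100: 4.2 : 38.1 : 100.0 : 61.1 : 10.8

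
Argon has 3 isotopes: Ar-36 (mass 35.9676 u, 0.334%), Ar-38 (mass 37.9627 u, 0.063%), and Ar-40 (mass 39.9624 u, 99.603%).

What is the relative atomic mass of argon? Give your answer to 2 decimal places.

39.95 u

The abundance-weighted mean is 0.00334 × 35.9676 + 0.00063 × 37.9627 + 0.99603 × 39.9624
= 0.12013 + 0.02392 + 39.80375 = 39.94780 u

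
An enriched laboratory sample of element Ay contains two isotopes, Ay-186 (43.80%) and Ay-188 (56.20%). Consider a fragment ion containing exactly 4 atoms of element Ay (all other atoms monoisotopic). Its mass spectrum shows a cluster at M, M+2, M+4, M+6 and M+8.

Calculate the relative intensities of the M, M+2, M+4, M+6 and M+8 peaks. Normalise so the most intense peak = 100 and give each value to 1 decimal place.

Expanding (0.4380 + 0.5620)^4:
P(M) = 0.4380^4 = 0.036804
P(M+2) = 4 × 0.4380^3 × 0.5620^1 = 0.188894
P(M+4) = 6 × 0.4380^2 × 0.5620^2 = 0.363557
P(M+6) = 4 × 0.4380^1 × 0.5620^3 = 0.310988
P(M+8) = 0.5620^4 = 0.099757
The M+4 peak is largest (0.363557); scaling to 100 gives 10.1 : 52.0 : 100.0 : 85.5 : 27.4.

10.1 : 52.0 : 100.0 : 85.5 : 27.4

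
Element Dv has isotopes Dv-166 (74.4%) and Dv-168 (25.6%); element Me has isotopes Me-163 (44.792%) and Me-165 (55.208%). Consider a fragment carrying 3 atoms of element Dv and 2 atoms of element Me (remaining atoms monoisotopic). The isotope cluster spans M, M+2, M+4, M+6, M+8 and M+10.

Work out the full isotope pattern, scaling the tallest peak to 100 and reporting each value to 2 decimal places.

Element Dv pattern (n=3): 0.41183078 : 0.42511565 : 0.14627635 : 0.01677722
Element Me pattern (n=2): 0.20063233 : 0.49457535 : 0.30479233
Convolve the two distributions (both contribute in 2-u steps):
  M: 0.41183078×0.20063233 = 0.082627
  M+2: 0.41183078×0.49457535 + 0.42511565×0.20063233 = 0.288973
  M+4: 0.41183078×0.30479233 + 0.42511565×0.49457535 + 0.14627635×0.20063233 = 0.365122
  M+6: 0.42511565×0.30479233 + 0.14627635×0.49457535 + 0.01677722×0.20063233 = 0.205283
  M+8: 0.14627635×0.30479233 + 0.01677722×0.49457535 = 0.052882
  M+10: 0.01677722×0.30479233 = 0.005114
Scale to base peak (0.365122) = 100: 22.63 : 79.14 : 100.00 : 56.22 : 14.48 : 1.40

22.63 : 79.14 : 100.00 : 56.22 : 14.48 : 1.40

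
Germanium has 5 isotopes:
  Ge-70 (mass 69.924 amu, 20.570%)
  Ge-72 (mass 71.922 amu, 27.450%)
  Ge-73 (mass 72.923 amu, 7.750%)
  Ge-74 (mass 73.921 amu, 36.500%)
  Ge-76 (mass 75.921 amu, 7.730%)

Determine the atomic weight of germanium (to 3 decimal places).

Weight each isotope mass by its fractional abundance: 0.20570 × 69.924 + 0.27450 × 71.922 + 0.07750 × 72.923 + 0.36500 × 73.921 + 0.07730 × 75.921
= 14.3834 + 19.7426 + 5.6515 + 26.9812 + 5.8687 = 72.6274 amu

72.627 amu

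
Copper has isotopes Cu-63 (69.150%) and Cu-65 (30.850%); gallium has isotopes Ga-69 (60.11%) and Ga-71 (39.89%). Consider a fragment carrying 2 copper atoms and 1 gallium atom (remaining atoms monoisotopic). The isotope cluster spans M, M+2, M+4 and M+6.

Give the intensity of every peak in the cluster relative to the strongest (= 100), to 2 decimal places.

Copper pattern (n=2): 0.47817225 : 0.4266555 : 0.09517225
Gallium pattern (n=1): 0.6011 : 0.3989
Convolve the two distributions (both contribute in 2-u steps):
  M: 0.47817225×0.6011 = 0.287429
  M+2: 0.47817225×0.3989 + 0.4266555×0.6011 = 0.447206
  M+4: 0.4266555×0.3989 + 0.09517225×0.6011 = 0.227401
  M+6: 0.09517225×0.3989 = 0.037964
Scale to base peak (0.447206) = 100: 64.27 : 100.00 : 50.85 : 8.49

64.27 : 100.00 : 50.85 : 8.49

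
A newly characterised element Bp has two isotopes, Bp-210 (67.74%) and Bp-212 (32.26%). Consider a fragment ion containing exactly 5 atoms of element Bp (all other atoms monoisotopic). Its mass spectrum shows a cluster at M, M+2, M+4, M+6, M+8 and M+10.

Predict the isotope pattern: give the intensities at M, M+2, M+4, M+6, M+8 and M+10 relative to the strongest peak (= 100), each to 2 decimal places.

Expanding (0.6774 + 0.3226)^5:
P(M) = 0.6774^5 = 0.142635
P(M+2) = 5 × 0.6774^4 × 0.3226^1 = 0.339637
P(M+4) = 10 × 0.6774^3 × 0.3226^2 = 0.323493
P(M+6) = 10 × 0.6774^2 × 0.3226^3 = 0.154058
P(M+8) = 5 × 0.6774^1 × 0.3226^4 = 0.036684
P(M+10) = 0.3226^5 = 0.003494
The M+2 peak is largest (0.339637); scaling to 100 gives 42.00 : 100.00 : 95.25 : 45.36 : 10.80 : 1.03.

42.00 : 100.00 : 95.25 : 45.36 : 10.80 : 1.03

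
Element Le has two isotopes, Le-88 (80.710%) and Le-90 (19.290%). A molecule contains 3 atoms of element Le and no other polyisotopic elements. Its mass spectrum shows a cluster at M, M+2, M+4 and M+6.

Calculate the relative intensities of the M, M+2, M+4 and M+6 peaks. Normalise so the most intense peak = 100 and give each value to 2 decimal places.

100.00 : 71.70 : 17.14 : 1.37

The 3 Le atoms are independent, so intensities follow the terms of (0.80710 + 0.19290)^3.
P(M) = 0.80710^3 = 0.525753
P(M+2) = 3 × 0.80710^2 × 0.19290^1 = 0.376971
P(M+4) = 3 × 0.80710^1 × 0.19290^2 = 0.090098
P(M+6) = 0.19290^3 = 0.007178
The M peak is largest (0.525753); scaling to 100 gives 100.00 : 71.70 : 17.14 : 1.37.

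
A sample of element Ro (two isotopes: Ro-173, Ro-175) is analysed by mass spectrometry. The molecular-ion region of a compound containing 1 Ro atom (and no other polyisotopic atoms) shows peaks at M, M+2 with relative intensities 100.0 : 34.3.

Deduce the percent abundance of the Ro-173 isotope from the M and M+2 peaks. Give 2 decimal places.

Write p for the Ro-173 fraction. I(M+2)/I(M) = [C(1,1)·p^0·(1−p)] / p^1 = 1·(1−p)/p = 34.3/100.0 = 0.3430
(1−p)/p = 0.3430/1 = 0.3430  ⇒  p = 1/(1 + 0.3430) = 0.7446
Ro-173: 74.46%, Ro-175: 25.54%.

74.46%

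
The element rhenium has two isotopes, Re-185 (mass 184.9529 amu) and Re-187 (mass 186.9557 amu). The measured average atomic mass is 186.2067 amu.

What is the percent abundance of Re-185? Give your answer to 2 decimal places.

Writing the weighted mean with unknown fraction x of Re-185:
184.9529·x + 186.9557·(1 − x) = 186.2067
(184.9529 − 186.9557)·x = 186.2067 − 186.9557
x = -0.7490 / -2.0028 = 0.37398 → 37.40% Re-185, 62.60% Re-187.

37.40%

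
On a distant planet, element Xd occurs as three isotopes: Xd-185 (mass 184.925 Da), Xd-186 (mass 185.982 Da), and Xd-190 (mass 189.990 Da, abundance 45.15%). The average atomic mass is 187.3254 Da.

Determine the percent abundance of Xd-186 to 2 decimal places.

The remaining 54.85% is split between Xd-185 (fraction x) and Xd-186 (fraction 0.5485 − x).
Substituting: 184.925x + 185.982(0.5485 − x) = 101.544915
(184.925 − 185.982)x = -0.466212  ⇒  x = 0.44107, y = 0.10743
Xd-185: 44.11%, Xd-186: 10.74%.

10.74%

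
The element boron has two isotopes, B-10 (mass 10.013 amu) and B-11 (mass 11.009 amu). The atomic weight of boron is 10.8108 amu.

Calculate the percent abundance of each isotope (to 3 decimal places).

B-10: 19.900%, B-11: 80.100%

Let x be the fractional abundance of B-10; then B-11 has abundance 1 − x.
10.013·x + 11.009·(1 − x) = 10.8108
(10.013 − 11.009)·x = 10.8108 − 11.009
x = -0.1982 / -0.996 = 0.19900 → 19.900% B-10, 80.100% B-11.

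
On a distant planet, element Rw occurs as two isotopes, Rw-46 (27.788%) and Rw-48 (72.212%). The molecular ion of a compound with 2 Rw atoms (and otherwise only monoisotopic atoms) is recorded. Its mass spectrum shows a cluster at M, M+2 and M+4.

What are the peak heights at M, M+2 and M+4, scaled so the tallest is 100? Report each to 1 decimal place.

14.8 : 77.0 : 100.0

Expanding (0.27788 + 0.72212)^2:
P(M) = 0.27788^2 = 0.077217
P(M+2) = 2 × 0.27788^1 × 0.72212^1 = 0.401325
P(M+4) = 0.72212^2 = 0.521457
The M+4 peak is largest (0.521457); scaling to 100 gives 14.8 : 77.0 : 100.0.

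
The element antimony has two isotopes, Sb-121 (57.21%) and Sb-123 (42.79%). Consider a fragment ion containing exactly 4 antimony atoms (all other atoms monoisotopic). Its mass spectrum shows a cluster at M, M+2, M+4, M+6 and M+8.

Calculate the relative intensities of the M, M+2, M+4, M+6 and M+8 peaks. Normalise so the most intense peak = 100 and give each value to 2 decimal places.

29.79 : 89.13 : 100.00 : 49.86 : 9.32

Each Sb atom is independently Sb-121 (p = 0.5721) or Sb-123 (q = 0.4279); the cluster is the binomial expansion (p + q)^4.
P(M) = 0.5721^4 = 0.107124
P(M+2) = 4 × 0.5721^3 × 0.4279^1 = 0.320493
P(M+4) = 6 × 0.5721^2 × 0.4279^2 = 0.359567
P(M+6) = 4 × 0.5721^1 × 0.4279^3 = 0.179291
P(M+8) = 0.4279^4 = 0.033525
The M+4 peak is largest (0.359567); scaling to 100 gives 29.79 : 89.13 : 100.00 : 49.86 : 9.32.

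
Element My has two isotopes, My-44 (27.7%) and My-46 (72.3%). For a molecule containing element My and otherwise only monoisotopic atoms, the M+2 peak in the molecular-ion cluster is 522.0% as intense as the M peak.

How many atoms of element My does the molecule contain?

2

The M+2/M ratio from n My atoms is n · q/p = n · 0.723/0.277.
n = 5.220 × 0.277/0.723 = 2.00 ≈ 2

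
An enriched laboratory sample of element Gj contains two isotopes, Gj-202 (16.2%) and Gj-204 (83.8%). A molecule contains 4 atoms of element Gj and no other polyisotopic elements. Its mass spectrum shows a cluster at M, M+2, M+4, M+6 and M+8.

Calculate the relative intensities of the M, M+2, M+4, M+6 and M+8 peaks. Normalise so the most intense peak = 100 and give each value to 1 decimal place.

The 4 Gj atoms are independent, so intensities follow the terms of (0.162 + 0.838)^4.
P(M) = 0.162^4 = 0.000689
P(M+2) = 4 × 0.162^3 × 0.838^1 = 0.014251
P(M+4) = 6 × 0.162^2 × 0.838^2 = 0.110578
P(M+6) = 4 × 0.162^1 × 0.838^3 = 0.381335
P(M+8) = 0.838^4 = 0.493147
The M+8 peak is largest (0.493147); scaling to 100 gives 0.1 : 2.9 : 22.4 : 77.3 : 100.0.

0.1 : 2.9 : 22.4 : 77.3 : 100.0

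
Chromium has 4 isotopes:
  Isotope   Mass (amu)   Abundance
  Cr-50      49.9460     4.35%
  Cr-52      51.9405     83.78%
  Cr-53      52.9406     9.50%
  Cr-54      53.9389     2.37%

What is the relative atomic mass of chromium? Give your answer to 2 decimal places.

The abundance-weighted mean is 0.0435 × 49.9460 + 0.8378 × 51.9405 + 0.0950 × 52.9406 + 0.0237 × 53.9389
= 2.17265 + 43.51575 + 5.02936 + 1.27835 = 51.99611 amu

52.00 amu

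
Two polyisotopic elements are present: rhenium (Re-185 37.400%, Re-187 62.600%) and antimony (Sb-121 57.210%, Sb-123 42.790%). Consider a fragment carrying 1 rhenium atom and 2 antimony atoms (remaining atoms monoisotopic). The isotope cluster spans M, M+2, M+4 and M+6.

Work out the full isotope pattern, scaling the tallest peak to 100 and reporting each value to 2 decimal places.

31.55 : 100.00 : 96.64 : 29.54

Rhenium pattern (n=1): 0.3740 : 0.6260
Antimony pattern (n=2): 0.32729841 : 0.48960318 : 0.18309841
Convolve the two distributions (both contribute in 2-u steps):
  M: 0.3740×0.32729841 = 0.122410
  M+2: 0.3740×0.48960318 + 0.6260×0.32729841 = 0.388000
  M+4: 0.3740×0.18309841 + 0.6260×0.48960318 = 0.374970
  M+6: 0.6260×0.18309841 = 0.114620
Scale to base peak (0.388000) = 100: 31.55 : 100.00 : 96.64 : 29.54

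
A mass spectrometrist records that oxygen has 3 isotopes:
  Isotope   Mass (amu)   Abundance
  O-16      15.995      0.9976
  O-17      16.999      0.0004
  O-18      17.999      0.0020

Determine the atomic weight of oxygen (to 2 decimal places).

16.00 amu

Ar = Σ fᵢ·mᵢ = 0.9976 × 15.995 + 0.0004 × 16.999 + 0.0020 × 17.999
= 15.9566 + 0.0068 + 0.0360 = 15.9994 amu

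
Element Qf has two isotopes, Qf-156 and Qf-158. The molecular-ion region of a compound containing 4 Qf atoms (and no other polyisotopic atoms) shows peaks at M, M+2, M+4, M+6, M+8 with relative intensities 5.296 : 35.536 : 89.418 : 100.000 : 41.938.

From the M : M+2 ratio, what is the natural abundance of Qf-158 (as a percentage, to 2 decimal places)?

Write p for the Qf-156 fraction. I(M+2)/I(M) = [C(4,1)·p^3·(1−p)] / p^4 = 4·(1−p)/p = 35.536/5.296 = 6.7100
(1−p)/p = 6.7100/4 = 1.6775  ⇒  p = 1/(1 + 1.6775) = 0.3735
Qf-156: 37.35%, Qf-158: 62.65%.

62.65%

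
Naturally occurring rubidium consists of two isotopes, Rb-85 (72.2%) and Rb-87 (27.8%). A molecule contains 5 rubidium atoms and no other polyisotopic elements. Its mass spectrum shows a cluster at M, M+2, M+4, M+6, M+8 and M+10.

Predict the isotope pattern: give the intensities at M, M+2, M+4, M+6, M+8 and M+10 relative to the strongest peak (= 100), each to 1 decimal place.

Expanding (0.722 + 0.278)^5:
P(M) = 0.722^5 = 0.196194
P(M+2) = 5 × 0.722^4 × 0.278^1 = 0.377714
P(M+4) = 10 × 0.722^3 × 0.278^2 = 0.290872
P(M+6) = 10 × 0.722^2 × 0.278^3 = 0.111998
P(M+8) = 5 × 0.722^1 × 0.278^4 = 0.021562
P(M+10) = 0.278^5 = 0.001660
The M+2 peak is largest (0.377714); scaling to 100 gives 51.9 : 100.0 : 77.0 : 29.7 : 5.7 : 0.4.

51.9 : 100.0 : 77.0 : 29.7 : 5.7 : 0.4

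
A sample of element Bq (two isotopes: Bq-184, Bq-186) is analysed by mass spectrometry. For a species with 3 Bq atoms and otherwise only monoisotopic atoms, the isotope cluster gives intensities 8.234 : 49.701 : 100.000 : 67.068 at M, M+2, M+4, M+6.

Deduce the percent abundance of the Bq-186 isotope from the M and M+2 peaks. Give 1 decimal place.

66.8%

If p is the fraction of Bq that is Bq-184, then I(M+2)/I(M) = [C(3,1)·p^2·(1−p)] / p^3 = 3·(1−p)/p = 49.701/8.234 = 6.0361
(1−p)/p = 6.0361/3 = 2.0120  ⇒  p = 1/(1 + 2.0120) = 0.3320
Bq-184: 33.2%, Bq-186: 66.8%.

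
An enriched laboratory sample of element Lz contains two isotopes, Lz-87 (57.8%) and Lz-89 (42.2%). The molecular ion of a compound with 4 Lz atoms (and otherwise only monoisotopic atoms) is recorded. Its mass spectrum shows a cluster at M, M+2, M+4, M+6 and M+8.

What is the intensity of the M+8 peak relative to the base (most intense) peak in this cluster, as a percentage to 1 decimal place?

(0.578 + 0.422)^4 gives M 0.1116, M+2 0.3260, M+4 0.3570, M+6 0.1738, M+8 0.0317; the largest is M+4.
P(M+4) = C(4,2) × 0.578^2 × 0.422^2 = 6 × 0.334084 × 0.178084 = 0.356970 (base)
P(M+8) = C(4,4) × 0.578^0 × 0.422^4 = 1 × 1.0000 × 0.03171391 = 0.031714
Relative intensity = 0.031714 / 0.356970 × 100 = 8.9

8.9%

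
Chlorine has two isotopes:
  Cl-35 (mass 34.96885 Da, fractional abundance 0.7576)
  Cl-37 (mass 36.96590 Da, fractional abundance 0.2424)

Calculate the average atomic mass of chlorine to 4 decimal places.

35.4529 Da

Ar = Σ fᵢ·mᵢ = 0.7576 × 34.96885 + 0.2424 × 36.96590
= 26.492401 + 8.960534 = 35.452935 Da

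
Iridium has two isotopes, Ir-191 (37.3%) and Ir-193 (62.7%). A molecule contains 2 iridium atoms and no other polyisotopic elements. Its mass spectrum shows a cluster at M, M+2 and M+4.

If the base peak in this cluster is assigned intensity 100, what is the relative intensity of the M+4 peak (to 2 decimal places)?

Term probabilities: M 0.1391, M+2 0.4677, M+4 0.3931. Base peak = M+2.
P(M+2) = C(2,1) × 0.373^1 × 0.627^1 = 2 × 0.3730 × 0.6270 = 0.467742 (base)
P(M+4) = C(2,2) × 0.373^0 × 0.627^2 = 1 × 1.0000 × 0.393129 = 0.393129
Relative intensity = 0.393129 / 0.467742 × 100 = 84.05

84.05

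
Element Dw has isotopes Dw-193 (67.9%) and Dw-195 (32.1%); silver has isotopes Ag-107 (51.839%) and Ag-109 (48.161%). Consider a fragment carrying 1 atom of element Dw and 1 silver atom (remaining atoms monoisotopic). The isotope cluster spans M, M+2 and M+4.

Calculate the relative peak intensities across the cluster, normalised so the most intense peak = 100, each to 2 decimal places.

Element Dw pattern (n=1): 0.6790 : 0.3210
Silver pattern (n=1): 0.51839 : 0.48161
Convolve the two distributions (both contribute in 2-u steps):
  M: 0.6790×0.51839 = 0.351987
  M+2: 0.6790×0.48161 + 0.3210×0.51839 = 0.493416
  M+4: 0.3210×0.48161 = 0.154597
Scale to base peak (0.493416) = 100: 71.34 : 100.00 : 31.33

71.34 : 100.00 : 31.33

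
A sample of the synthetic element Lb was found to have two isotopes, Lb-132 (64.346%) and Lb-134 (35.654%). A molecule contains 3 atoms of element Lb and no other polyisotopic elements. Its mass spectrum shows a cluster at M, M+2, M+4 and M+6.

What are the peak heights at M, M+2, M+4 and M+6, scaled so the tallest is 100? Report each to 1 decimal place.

60.2 : 100.0 : 55.4 : 10.2

Expanding (0.64346 + 0.35654)^3:
P(M) = 0.64346^3 = 0.266419
P(M+2) = 3 × 0.64346^2 × 0.35654^1 = 0.442866
P(M+4) = 3 × 0.64346^1 × 0.35654^2 = 0.245391
P(M+6) = 0.35654^3 = 0.045324
The M+2 peak is largest (0.442866); scaling to 100 gives 60.2 : 100.0 : 55.4 : 10.2.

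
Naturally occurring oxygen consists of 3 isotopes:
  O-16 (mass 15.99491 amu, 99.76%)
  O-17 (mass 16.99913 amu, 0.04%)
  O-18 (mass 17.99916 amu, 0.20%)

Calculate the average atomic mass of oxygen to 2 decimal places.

Ar = Σ fᵢ·mᵢ = 0.9976 × 15.99491 + 0.0004 × 16.99913 + 0.0020 × 17.99916
= 15.956522 + 0.006800 + 0.035998 = 15.999320 amu

16.00 amu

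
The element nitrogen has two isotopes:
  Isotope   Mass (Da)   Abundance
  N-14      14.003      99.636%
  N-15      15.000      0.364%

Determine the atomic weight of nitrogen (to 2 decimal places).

14.01 Da

Average mass = Σ (abundance × isotope mass) = 0.99636 × 14.003 + 0.00364 × 15.000
= 13.9520 + 0.0546 = 14.0066 Da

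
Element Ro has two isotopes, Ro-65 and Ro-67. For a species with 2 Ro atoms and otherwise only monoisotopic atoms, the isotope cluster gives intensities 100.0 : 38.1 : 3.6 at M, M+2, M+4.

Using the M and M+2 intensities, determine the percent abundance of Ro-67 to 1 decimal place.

16.0%

Let p = fractional abundance of Ro-65. I(M+2)/I(M) = [C(2,1)·p^1·(1−p)] / p^2 = 2·(1−p)/p = 38.1/100.0 = 0.3810
(1−p)/p = 0.3810/2 = 0.1905  ⇒  p = 1/(1 + 0.1905) = 0.8400
Ro-65: 84.0%, Ro-67: 16.0%.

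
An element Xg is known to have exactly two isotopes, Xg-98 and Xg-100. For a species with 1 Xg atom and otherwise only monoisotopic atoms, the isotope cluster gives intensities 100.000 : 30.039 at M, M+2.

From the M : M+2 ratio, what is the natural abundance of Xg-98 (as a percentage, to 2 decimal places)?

76.90%

If p is the fraction of Xg that is Xg-98, then I(M+2)/I(M) = [C(1,1)·p^0·(1−p)] / p^1 = 1·(1−p)/p = 30.039/100.000 = 0.3004
(1−p)/p = 0.3004/1 = 0.3004  ⇒  p = 1/(1 + 0.3004) = 0.7690
Xg-98: 76.90%, Xg-100: 23.10%.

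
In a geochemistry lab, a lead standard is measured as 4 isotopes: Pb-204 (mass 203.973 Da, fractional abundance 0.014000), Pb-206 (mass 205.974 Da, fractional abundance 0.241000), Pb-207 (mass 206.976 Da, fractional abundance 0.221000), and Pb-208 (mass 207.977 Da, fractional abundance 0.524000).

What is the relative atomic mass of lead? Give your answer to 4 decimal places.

Ar = Σ fᵢ·mᵢ = 0.014000 × 203.973 + 0.241000 × 205.974 + 0.221000 × 206.976 + 0.524000 × 207.977
= 2.85562 + 49.63973 + 45.74170 + 108.97995 = 207.21700 Da

207.2170 Da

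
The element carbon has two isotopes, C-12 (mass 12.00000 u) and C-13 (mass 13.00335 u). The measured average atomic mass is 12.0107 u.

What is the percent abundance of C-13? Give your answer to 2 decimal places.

1.07%

Let x be the fractional abundance of C-12; then C-13 has abundance 1 − x.
12.00000·x + 13.00335·(1 − x) = 12.0107
(12.00000 − 13.00335)·x = 12.0107 − 13.00335
x = -0.99265 / -1.00335 = 0.98934 → 98.93% C-12, 1.07% C-13.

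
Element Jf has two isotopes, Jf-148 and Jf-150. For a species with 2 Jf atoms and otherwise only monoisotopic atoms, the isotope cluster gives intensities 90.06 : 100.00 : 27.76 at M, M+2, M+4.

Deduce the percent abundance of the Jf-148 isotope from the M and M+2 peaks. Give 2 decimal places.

64.30%

Write p for the Jf-148 fraction. I(M+2)/I(M) = [C(2,1)·p^1·(1−p)] / p^2 = 2·(1−p)/p = 100.00/90.06 = 1.1104
(1−p)/p = 1.1104/2 = 0.5552  ⇒  p = 1/(1 + 0.5552) = 0.6430
Jf-148: 64.30%, Jf-150: 35.70%.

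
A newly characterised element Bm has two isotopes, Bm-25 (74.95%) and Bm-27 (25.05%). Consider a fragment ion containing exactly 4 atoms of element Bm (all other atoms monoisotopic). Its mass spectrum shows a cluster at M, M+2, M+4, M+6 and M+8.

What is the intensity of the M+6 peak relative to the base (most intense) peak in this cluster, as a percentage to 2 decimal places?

11.17%

Binomial terms of (0.7495 + 0.2505)^4: M 0.3156, M+2 0.4219, M+4 0.2115, M+6 0.0471, M+8 0.0039 → M+2 is the base peak.
P(M+2) = C(4,1) × 0.7495^3 × 0.2505^1 = 4 × 0.42103181 × 0.2505 = 0.421874 (base)
P(M+6) = C(4,3) × 0.7495^1 × 0.2505^3 = 4 × 0.7495 × 0.01571894 = 0.047125
Relative intensity = 0.047125 / 0.421874 × 100 = 11.17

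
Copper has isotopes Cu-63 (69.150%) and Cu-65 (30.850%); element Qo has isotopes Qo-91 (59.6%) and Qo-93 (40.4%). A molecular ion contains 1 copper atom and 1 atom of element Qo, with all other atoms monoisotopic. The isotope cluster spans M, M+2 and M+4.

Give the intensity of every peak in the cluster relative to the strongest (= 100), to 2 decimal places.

Copper pattern (n=1): 0.6915 : 0.3085
Element Qo pattern (n=1): 0.5960 : 0.4040
Convolve the two distributions (both contribute in 2-u steps):
  M: 0.6915×0.5960 = 0.412134
  M+2: 0.6915×0.4040 + 0.3085×0.5960 = 0.463232
  M+4: 0.3085×0.4040 = 0.124634
Scale to base peak (0.463232) = 100: 88.97 : 100.00 : 26.91

88.97 : 100.00 : 26.91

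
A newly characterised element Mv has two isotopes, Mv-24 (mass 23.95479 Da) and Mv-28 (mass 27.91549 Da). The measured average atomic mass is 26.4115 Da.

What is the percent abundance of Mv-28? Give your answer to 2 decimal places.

62.03%

Writing the weighted mean with unknown fraction x of Mv-24:
23.95479·x + 27.91549·(1 − x) = 26.4115
(23.95479 − 27.91549)·x = 26.4115 − 27.91549
x = -1.50399 / -3.96070 = 0.37973 → 37.97% Mv-24, 62.03% Mv-28.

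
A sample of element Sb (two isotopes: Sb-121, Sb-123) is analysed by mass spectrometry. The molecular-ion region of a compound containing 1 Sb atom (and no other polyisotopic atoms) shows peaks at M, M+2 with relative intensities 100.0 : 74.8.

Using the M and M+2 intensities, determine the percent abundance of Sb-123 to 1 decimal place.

If p is the fraction of Sb that is Sb-121, then I(M+2)/I(M) = [C(1,1)·p^0·(1−p)] / p^1 = 1·(1−p)/p = 74.8/100.0 = 0.7480
(1−p)/p = 0.7480/1 = 0.7480  ⇒  p = 1/(1 + 0.7480) = 0.5721
Sb-121: 57.2%, Sb-123: 42.8%.

42.8%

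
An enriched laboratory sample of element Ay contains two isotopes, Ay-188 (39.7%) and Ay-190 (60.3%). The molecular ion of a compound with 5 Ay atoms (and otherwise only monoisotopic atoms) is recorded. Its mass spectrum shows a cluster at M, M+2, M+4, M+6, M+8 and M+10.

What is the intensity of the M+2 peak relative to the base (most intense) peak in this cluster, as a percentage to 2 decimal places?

(0.397 + 0.603)^5 gives M 0.0099, M+2 0.0749, M+4 0.2275, M+6 0.3456, M+8 0.2624, M+10 0.0797; the largest is M+6.
P(M+6) = C(5,3) × 0.397^2 × 0.603^3 = 10 × 0.157609 × 0.21925623 = 0.345568 (base)
P(M+2) = C(5,1) × 0.397^4 × 0.603^1 = 5 × 0.0248406 × 0.6030 = 0.074894
Relative intensity = 0.074894 / 0.345568 × 100 = 21.67

21.67%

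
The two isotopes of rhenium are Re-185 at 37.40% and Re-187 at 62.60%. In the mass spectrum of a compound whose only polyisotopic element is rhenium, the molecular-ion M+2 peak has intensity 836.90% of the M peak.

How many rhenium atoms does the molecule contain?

5

The M+2/M ratio from n Re atoms is n · q/p = n · 0.6260/0.3740.
n = 8.3690 × 0.3740/0.6260 = 5.00 ≈ 5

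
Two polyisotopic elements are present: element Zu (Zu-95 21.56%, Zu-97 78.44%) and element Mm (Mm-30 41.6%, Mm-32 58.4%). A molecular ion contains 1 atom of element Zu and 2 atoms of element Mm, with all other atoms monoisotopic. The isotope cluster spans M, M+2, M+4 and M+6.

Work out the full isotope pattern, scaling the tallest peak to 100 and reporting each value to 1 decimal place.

8.2 : 52.9 : 100.0 : 58.8

Element Zu pattern (n=1): 0.2156 : 0.7844
Element Mm pattern (n=2): 0.173056 : 0.485888 : 0.341056
Convolve the two distributions (both contribute in 2-u steps):
  M: 0.2156×0.173056 = 0.037311
  M+2: 0.2156×0.485888 + 0.7844×0.173056 = 0.240503
  M+4: 0.2156×0.341056 + 0.7844×0.485888 = 0.454662
  M+6: 0.7844×0.341056 = 0.267524
Scale to base peak (0.454662) = 100: 8.2 : 52.9 : 100.0 : 58.8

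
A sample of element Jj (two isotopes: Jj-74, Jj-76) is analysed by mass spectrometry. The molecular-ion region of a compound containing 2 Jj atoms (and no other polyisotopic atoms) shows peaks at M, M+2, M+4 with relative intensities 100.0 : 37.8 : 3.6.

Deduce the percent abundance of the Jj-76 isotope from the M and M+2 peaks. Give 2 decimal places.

15.90%

Let p = fractional abundance of Jj-74. I(M+2)/I(M) = [C(2,1)·p^1·(1−p)] / p^2 = 2·(1−p)/p = 37.8/100.0 = 0.3780
(1−p)/p = 0.3780/2 = 0.1890  ⇒  p = 1/(1 + 0.1890) = 0.8410
Jj-74: 84.10%, Jj-76: 15.90%.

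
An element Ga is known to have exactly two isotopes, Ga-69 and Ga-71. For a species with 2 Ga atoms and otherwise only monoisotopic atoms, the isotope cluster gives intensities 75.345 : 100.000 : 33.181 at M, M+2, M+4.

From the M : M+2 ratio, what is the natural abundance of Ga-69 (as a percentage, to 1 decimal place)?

60.1%

Let p = fractional abundance of Ga-69. I(M+2)/I(M) = [C(2,1)·p^1·(1−p)] / p^2 = 2·(1−p)/p = 100.000/75.345 = 1.3272
(1−p)/p = 1.3272/2 = 0.6636  ⇒  p = 1/(1 + 0.6636) = 0.6011
Ga-69: 60.1%, Ga-71: 39.9%.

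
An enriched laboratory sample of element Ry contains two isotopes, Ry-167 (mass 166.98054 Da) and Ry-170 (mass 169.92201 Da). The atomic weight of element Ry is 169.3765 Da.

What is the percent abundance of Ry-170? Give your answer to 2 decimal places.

81.45%

Writing the weighted mean with unknown fraction x of Ry-167:
166.98054·x + 169.92201·(1 − x) = 169.3765
(166.98054 − 169.92201)·x = 169.3765 − 169.92201
x = -0.54551 / -2.94147 = 0.18545 → 18.55% Ry-167, 81.45% Ry-170.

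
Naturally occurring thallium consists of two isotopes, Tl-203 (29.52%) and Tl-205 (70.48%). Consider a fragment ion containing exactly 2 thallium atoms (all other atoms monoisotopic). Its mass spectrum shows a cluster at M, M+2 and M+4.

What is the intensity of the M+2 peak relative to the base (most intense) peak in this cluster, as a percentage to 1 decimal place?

Term probabilities: M 0.0871, M+2 0.4161, M+4 0.4967. Base peak = M+4.
P(M+4) = C(2,2) × 0.2952^0 × 0.7048^2 = 1 × 1.0000 × 0.49674304 = 0.496743 (base)
P(M+2) = C(2,1) × 0.2952^1 × 0.7048^1 = 2 × 0.2952 × 0.7048 = 0.416114
Relative intensity = 0.416114 / 0.496743 × 100 = 83.8

83.8%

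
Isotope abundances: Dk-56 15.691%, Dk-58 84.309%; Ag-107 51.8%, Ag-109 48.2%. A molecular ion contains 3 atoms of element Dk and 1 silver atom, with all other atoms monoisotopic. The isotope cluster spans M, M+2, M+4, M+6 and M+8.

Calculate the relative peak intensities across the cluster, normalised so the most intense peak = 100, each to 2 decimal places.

Element Dk pattern (n=3): 0.00386324 : 0.06227252 : 0.33459524 : 0.599269
Silver pattern (n=1): 0.5180 : 0.4820
Convolve the two distributions (both contribute in 2-u steps):
  M: 0.00386324×0.5180 = 0.002001
  M+2: 0.00386324×0.4820 + 0.06227252×0.5180 = 0.034119
  M+4: 0.06227252×0.4820 + 0.33459524×0.5180 = 0.203336
  M+6: 0.33459524×0.4820 + 0.599269×0.5180 = 0.471696
  M+8: 0.599269×0.4820 = 0.288848
Scale to base peak (0.471696) = 100: 0.42 : 7.23 : 43.11 : 100.00 : 61.24

0.42 : 7.23 : 43.11 : 100.00 : 61.24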